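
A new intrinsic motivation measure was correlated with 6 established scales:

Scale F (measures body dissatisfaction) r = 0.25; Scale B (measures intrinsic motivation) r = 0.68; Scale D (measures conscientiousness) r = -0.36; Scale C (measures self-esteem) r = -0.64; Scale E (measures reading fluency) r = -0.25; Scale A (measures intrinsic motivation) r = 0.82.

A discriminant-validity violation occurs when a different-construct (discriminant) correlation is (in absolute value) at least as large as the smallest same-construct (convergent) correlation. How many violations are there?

0

Convergent (same construct = intrinsic motivation): Scale B, Scale A.
Smallest convergent = 0.68. Discriminant |r|: 0.25, 0.36, 0.64, 0.25; count ≥ 0.68 → 0.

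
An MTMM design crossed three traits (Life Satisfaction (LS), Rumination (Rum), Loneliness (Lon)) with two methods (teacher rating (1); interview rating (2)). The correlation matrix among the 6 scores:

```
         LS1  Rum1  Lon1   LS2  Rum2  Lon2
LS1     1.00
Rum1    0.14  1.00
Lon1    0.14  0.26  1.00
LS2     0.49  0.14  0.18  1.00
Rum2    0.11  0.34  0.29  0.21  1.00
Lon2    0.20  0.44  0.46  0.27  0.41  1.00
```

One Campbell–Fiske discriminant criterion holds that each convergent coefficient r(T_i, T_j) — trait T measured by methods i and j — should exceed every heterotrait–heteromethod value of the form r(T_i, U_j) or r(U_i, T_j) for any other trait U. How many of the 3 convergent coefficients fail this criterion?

1

Each convergent coefficient versus the relevant comparison correlations:
LS (methods 1·2): 0.49 vs {0.11, 0.14, 0.20, 0.18} → pass.
Rum (methods 1·2): 0.34 vs {0.14, 0.11, 0.44, 0.29} → fail.
Lon (methods 1·2): 0.46 vs {0.18, 0.20, 0.29, 0.44} → pass.
1 of 3 fail.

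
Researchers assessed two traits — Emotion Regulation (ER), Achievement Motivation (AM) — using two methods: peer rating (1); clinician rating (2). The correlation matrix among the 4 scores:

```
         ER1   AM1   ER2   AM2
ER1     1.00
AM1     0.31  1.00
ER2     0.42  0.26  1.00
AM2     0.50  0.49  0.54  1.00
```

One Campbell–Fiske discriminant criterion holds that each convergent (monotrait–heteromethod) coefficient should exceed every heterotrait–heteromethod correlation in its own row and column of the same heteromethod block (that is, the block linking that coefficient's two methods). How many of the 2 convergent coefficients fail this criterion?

Convergent coefficients and their comparison sets:
ER (methods 1·2): 0.42 vs {0.50, 0.26} → fail.
AM (methods 1·2): 0.49 vs {0.26, 0.50} → fail.
2 of 2 fail.

2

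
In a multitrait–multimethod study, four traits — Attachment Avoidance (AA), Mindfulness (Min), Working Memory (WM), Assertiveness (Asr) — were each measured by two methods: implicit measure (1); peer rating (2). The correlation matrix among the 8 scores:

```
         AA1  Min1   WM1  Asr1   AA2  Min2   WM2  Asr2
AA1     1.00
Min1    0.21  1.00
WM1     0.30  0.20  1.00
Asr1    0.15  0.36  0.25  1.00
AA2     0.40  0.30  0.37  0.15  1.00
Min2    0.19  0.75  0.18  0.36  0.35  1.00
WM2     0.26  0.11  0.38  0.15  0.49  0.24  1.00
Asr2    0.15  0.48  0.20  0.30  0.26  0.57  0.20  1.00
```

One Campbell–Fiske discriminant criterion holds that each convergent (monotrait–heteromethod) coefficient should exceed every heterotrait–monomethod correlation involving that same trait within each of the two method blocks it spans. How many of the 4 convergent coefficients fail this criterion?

3

Checking each validity diagonal entry against its comparison values:
AA (methods 1·2): 0.40 vs {0.21, 0.35, 0.30, 0.49, 0.15, 0.26} → fail.
Min (methods 1·2): 0.75 vs {0.21, 0.35, 0.20, 0.24, 0.36, 0.57} → pass.
WM (methods 1·2): 0.38 vs {0.30, 0.49, 0.20, 0.24, 0.25, 0.20} → fail.
Asr (methods 1·2): 0.30 vs {0.15, 0.26, 0.36, 0.57, 0.25, 0.20} → fail.
3 of 4 fail.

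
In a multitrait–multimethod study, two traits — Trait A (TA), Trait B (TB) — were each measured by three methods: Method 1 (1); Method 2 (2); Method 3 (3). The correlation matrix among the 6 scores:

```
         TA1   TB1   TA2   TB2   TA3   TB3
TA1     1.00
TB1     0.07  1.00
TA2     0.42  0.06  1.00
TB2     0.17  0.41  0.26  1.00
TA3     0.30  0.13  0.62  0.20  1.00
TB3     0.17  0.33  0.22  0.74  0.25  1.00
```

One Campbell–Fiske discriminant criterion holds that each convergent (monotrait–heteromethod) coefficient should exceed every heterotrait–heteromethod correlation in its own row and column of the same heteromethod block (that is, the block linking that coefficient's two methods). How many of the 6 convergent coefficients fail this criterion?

Convergent coefficients and their comparison sets:
TA (methods 1·2): 0.42 vs {0.17, 0.06} → pass.
TA (methods 1·3): 0.30 vs {0.17, 0.13} → pass.
TA (methods 2·3): 0.62 vs {0.22, 0.20} → pass.
TB (methods 1·2): 0.41 vs {0.06, 0.17} → pass.
TB (methods 1·3): 0.33 vs {0.13, 0.17} → pass.
TB (methods 2·3): 0.74 vs {0.20, 0.22} → pass.
0 of 6 fail.

0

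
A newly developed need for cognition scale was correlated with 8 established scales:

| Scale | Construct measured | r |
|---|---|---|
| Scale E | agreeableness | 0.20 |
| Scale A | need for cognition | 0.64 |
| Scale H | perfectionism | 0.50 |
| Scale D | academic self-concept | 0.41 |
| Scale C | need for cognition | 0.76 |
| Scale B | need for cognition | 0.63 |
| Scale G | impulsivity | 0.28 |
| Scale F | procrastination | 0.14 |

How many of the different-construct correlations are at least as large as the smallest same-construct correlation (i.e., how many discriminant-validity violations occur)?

0

Convergent (same construct = need for cognition): Scale A, Scale C, Scale B.
Smallest convergent = 0.63. Discriminant values: 0.20, 0.50, 0.41, 0.28, 0.14; count ≥ 0.63 → 0.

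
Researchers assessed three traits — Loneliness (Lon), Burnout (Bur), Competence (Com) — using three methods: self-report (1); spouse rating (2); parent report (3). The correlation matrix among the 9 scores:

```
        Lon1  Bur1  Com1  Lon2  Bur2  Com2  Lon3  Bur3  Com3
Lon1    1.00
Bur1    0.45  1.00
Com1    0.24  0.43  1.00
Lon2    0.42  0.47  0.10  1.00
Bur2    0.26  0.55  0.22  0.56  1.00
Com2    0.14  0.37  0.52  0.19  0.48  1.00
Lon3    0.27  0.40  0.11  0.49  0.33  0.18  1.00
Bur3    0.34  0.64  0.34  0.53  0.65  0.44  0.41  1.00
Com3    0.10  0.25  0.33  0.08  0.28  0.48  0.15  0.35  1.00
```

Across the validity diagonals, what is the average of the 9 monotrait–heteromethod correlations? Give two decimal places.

Convergent values: 0.42, 0.27, 0.49, 0.55, 0.64, 0.65, 0.52, 0.33, 0.48; mean = 4.35/9 = 0.48.

0.48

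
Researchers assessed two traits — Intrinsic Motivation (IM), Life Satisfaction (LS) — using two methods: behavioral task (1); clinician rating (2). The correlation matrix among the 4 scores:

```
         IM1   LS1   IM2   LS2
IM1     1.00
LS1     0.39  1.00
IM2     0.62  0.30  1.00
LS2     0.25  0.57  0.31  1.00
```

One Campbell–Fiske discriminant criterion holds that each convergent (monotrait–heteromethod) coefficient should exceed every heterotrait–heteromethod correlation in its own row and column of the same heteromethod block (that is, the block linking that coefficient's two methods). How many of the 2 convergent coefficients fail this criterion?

0

Each convergent coefficient versus the relevant comparison correlations:
IM (methods 1·2): 0.62 vs {0.25, 0.30} → pass.
LS (methods 1·2): 0.57 vs {0.30, 0.25} → pass.
0 of 2 fail.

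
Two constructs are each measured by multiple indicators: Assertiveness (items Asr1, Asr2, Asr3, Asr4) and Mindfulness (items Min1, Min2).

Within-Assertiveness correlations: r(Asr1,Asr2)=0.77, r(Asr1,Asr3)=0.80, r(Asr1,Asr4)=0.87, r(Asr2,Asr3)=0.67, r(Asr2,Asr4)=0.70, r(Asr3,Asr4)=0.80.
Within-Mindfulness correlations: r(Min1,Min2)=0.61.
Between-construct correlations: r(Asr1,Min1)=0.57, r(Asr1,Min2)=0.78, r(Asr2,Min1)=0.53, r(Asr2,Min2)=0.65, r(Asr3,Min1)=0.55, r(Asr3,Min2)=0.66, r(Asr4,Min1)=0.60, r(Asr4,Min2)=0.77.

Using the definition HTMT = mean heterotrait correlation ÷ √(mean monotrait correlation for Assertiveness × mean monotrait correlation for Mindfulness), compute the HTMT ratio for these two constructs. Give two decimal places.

0.93

Mean between = 5.11/8 = 0.6388.
Mean within-Asr = 4.61/6 = 0.7683; mean within-Min = 0.61/1 = 0.6100.
Geometric mean = √(0.7683 × 0.6100) = 0.6846.
HTMT = 0.6388 / 0.6846 = 0.93.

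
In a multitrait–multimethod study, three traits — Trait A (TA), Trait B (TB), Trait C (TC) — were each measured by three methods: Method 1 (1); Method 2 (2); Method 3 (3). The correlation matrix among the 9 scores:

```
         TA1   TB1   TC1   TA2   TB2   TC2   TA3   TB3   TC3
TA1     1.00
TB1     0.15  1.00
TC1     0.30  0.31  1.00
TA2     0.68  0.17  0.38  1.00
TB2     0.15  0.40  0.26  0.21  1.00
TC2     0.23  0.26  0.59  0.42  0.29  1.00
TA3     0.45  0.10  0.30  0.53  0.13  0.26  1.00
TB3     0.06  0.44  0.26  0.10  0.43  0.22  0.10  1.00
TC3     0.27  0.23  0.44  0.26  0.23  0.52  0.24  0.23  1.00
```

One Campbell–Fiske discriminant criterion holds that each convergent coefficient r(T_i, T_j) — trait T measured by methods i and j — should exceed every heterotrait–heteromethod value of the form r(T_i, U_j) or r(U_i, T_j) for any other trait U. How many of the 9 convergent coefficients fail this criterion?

0

Checking each validity diagonal entry against its comparison values:
TA (methods 1·2): 0.68 vs {0.15, 0.17, 0.23, 0.38} → pass.
TA (methods 1·3): 0.45 vs {0.06, 0.10, 0.27, 0.30} → pass.
TA (methods 2·3): 0.53 vs {0.10, 0.13, 0.26, 0.26} → pass.
TB (methods 1·2): 0.40 vs {0.17, 0.15, 0.26, 0.26} → pass.
TB (methods 1·3): 0.44 vs {0.10, 0.06, 0.23, 0.26} → pass.
TB (methods 2·3): 0.43 vs {0.13, 0.10, 0.23, 0.22} → pass.
TC (methods 1·2): 0.59 vs {0.38, 0.23, 0.26, 0.26} → pass.
TC (methods 1·3): 0.44 vs {0.30, 0.27, 0.26, 0.23} → pass.
TC (methods 2·3): 0.52 vs {0.26, 0.26, 0.22, 0.23} → pass.
0 of 9 fail.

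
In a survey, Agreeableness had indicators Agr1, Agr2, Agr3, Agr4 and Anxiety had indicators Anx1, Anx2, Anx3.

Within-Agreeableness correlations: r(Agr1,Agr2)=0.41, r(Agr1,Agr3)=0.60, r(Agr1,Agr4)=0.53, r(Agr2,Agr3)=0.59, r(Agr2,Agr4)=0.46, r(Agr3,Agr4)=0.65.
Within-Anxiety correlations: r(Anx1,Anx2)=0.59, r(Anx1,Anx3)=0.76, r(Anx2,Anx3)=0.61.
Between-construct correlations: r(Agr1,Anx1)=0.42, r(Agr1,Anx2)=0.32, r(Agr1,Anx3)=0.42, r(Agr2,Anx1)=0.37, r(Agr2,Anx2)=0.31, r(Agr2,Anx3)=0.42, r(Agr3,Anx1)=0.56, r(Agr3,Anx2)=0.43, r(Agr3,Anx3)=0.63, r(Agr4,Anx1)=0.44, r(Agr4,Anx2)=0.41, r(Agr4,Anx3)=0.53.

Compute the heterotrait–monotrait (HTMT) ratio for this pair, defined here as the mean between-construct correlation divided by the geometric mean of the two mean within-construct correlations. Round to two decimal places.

Between-construct mean = 5.26/12 = 0.4383.
Mean within-Agr = 3.24/6 = 0.5400; mean within-Anx = 1.96/3 = 0.6533.
Geometric mean = √(0.5400 × 0.6533) = 0.5940.
HTMT = 0.4383 / 0.5940 = 0.74.

0.74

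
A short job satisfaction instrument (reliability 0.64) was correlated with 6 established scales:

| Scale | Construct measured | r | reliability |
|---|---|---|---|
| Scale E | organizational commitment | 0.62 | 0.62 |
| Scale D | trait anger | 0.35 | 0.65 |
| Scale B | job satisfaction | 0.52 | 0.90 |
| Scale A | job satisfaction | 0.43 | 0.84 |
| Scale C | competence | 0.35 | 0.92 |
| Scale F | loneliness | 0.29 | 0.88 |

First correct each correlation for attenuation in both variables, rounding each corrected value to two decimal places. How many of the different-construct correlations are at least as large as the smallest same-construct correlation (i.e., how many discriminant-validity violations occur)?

Disattenuated r (r / √(r_scale · r_new)):
  Scale E (disc): 0.62 / √(0.62·0.64) = 0.98
  Scale D (disc): 0.35 / √(0.65·0.64) = 0.54
  Scale B (conv): 0.52 / √(0.90·0.64) = 0.69
  Scale A (conv): 0.43 / √(0.84·0.64) = 0.59
  Scale C (disc): 0.35 / √(0.92·0.64) = 0.46
  Scale F (disc): 0.29 / √(0.88·0.64) = 0.39
Smallest convergent = 0.59. Discriminant values: 0.98, 0.54, 0.46, 0.39; count ≥ 0.59 → 1.

1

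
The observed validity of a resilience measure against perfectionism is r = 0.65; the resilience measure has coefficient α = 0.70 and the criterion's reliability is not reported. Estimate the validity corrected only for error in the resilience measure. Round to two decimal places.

Single correction: r_c = r_obs / √r_xx = 0.65 / √0.70 = 0.65 / 0.8367 ≈ 0.78.

0.78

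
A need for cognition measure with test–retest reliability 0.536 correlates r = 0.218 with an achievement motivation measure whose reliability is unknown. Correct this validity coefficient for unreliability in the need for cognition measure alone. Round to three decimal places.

Single correction: r_c = r_obs / √r_xx = 0.218 / √0.536 = 0.218 / 0.7321 ≈ 0.298.

0.298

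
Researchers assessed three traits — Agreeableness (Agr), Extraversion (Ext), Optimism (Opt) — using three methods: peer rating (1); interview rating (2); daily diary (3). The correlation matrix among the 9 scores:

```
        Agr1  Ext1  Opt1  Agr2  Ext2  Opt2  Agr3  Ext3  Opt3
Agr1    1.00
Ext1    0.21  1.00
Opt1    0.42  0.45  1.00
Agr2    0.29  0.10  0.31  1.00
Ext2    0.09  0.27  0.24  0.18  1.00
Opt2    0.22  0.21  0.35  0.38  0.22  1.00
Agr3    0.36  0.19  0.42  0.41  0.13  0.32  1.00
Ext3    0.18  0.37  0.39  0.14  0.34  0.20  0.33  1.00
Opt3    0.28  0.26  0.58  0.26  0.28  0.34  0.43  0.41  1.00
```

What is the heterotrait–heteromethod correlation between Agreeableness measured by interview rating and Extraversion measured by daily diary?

0.14

Different traits and methods: r(Agr2, Ext3) = 0.14.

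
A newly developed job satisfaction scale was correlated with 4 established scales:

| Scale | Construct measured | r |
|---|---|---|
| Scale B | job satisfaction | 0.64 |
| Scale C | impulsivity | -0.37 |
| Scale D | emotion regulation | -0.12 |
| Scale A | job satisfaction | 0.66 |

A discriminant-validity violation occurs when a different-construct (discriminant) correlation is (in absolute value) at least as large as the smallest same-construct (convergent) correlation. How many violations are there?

Convergent (same construct = job satisfaction): Scale B, Scale A.
Smallest convergent = 0.64. Discriminant |r|: 0.37, 0.12; count ≥ 0.64 → 0.

0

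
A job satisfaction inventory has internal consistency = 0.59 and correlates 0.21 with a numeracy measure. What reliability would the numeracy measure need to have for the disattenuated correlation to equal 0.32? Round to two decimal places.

r_true = r_obs / √(r_xx · r_yy) ⇒ 0.32 = 0.21 / √(0.59 · r_yy).
√(0.59 · r_yy) = 0.21 / 0.32 = 0.6563; 0.59 · r_yy = 0.4307; r_yy = 0.4307 / 0.59 ≈ 0.73.

0.73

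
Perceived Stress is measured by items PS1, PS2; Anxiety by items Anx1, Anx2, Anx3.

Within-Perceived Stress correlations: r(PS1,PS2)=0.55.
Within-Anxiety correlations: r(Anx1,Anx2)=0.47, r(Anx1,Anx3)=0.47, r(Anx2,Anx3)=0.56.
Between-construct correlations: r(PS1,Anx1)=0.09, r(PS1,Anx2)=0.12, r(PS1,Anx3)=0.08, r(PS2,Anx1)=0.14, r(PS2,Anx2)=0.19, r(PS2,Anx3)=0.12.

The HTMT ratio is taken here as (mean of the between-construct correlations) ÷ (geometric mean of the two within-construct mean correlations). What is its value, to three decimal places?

0.235

Mean between = 0.74/6 = 0.1233.
Mean within-PS = 0.55/1 = 0.5500; mean within-Anx = 1.50/3 = 0.5000.
Geometric mean = √(0.5500 × 0.5000) = 0.5244.
HTMT = 0.1233 / 0.5244 = 0.235.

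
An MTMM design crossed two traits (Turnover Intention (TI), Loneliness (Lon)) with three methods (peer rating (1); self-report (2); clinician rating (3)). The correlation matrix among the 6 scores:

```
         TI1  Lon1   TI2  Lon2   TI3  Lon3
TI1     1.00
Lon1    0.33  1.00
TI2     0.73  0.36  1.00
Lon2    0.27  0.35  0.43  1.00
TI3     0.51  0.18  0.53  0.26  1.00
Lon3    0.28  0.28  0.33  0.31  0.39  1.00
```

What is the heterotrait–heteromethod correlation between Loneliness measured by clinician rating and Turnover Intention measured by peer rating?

0.28

Different traits and methods: r(Lon3, TI1) = 0.28.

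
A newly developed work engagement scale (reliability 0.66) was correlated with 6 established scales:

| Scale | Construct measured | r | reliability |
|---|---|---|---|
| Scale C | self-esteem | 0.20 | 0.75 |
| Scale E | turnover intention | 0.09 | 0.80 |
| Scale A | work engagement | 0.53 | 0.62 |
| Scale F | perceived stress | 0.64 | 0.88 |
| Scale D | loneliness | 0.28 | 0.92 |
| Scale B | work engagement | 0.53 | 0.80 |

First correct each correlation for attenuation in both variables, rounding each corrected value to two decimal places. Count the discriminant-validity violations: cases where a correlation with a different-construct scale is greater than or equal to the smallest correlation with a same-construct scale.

Disattenuated r (r / √(r_scale · r_new)):
  Scale C (disc): 0.20 / √(0.75·0.66) = 0.28
  Scale E (disc): 0.09 / √(0.80·0.66) = 0.12
  Scale A (conv): 0.53 / √(0.62·0.66) = 0.83
  Scale F (disc): 0.64 / √(0.88·0.66) = 0.84
  Scale D (disc): 0.28 / √(0.92·0.66) = 0.36
  Scale B (conv): 0.53 / √(0.80·0.66) = 0.73
Smallest convergent = 0.73. Discriminant values: 0.28, 0.12, 0.84, 0.36; count ≥ 0.73 → 1.

1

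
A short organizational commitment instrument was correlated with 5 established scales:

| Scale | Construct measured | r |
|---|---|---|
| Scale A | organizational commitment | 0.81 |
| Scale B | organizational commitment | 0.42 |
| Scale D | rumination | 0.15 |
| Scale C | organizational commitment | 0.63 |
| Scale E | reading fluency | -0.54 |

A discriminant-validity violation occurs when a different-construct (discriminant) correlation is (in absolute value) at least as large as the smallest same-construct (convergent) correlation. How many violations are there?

1

Convergent (same construct = organizational commitment): Scale A, Scale B, Scale C.
Smallest convergent = 0.42. Discriminant |r|: 0.15, 0.54; count ≥ 0.42 → 1.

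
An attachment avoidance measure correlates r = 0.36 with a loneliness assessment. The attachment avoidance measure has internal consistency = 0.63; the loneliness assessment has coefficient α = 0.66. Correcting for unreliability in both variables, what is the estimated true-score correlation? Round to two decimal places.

r_true = r_obs / √(r_xx · r_yy) = 0.36 / √(0.63 × 0.66) = 0.36 / √0.4158 = 0.36 / 0.6448 ≈ 0.56.

0.56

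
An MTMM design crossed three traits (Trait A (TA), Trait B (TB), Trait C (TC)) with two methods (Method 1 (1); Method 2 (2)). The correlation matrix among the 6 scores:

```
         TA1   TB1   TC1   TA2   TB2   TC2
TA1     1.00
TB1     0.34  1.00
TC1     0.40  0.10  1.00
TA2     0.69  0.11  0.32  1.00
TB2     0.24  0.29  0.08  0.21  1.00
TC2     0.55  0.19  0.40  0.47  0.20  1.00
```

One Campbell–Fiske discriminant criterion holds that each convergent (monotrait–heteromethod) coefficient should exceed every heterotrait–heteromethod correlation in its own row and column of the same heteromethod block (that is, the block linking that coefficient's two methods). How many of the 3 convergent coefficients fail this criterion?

1

Each convergent coefficient versus the relevant comparison correlations:
TA (methods 1·2): 0.69 vs {0.24, 0.11, 0.55, 0.32} → pass.
TB (methods 1·2): 0.29 vs {0.11, 0.24, 0.19, 0.08} → pass.
TC (methods 1·2): 0.40 vs {0.32, 0.55, 0.08, 0.19} → fail.
1 of 3 fail.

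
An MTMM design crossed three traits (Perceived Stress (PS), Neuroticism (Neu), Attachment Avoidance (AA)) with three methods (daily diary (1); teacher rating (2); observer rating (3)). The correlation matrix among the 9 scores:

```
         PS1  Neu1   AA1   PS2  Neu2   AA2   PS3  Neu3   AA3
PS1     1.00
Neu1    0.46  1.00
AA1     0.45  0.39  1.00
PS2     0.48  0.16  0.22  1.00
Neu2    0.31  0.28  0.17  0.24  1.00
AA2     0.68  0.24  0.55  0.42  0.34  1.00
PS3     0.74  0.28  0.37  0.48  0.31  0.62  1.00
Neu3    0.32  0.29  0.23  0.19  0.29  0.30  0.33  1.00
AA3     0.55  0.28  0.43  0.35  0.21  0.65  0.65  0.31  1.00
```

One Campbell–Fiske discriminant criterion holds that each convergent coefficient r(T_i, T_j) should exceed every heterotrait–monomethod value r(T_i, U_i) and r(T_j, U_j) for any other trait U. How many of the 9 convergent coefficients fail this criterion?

Convergent coefficients and their comparison sets:
PS (methods 1·2): 0.48 vs {0.46, 0.24, 0.45, 0.42} → pass.
PS (methods 1·3): 0.74 vs {0.46, 0.33, 0.45, 0.65} → pass.
PS (methods 2·3): 0.48 vs {0.24, 0.33, 0.42, 0.65} → fail.
Neu (methods 1·2): 0.28 vs {0.46, 0.24, 0.39, 0.34} → fail.
Neu (methods 1·3): 0.29 vs {0.46, 0.33, 0.39, 0.31} → fail.
Neu (methods 2·3): 0.29 vs {0.24, 0.33, 0.34, 0.31} → fail.
AA (methods 1·2): 0.55 vs {0.45, 0.42, 0.39, 0.34} → pass.
AA (methods 1·3): 0.43 vs {0.45, 0.65, 0.39, 0.31} → fail.
AA (methods 2·3): 0.65 vs {0.42, 0.65, 0.34, 0.31} → fail.
6 of 9 fail.

6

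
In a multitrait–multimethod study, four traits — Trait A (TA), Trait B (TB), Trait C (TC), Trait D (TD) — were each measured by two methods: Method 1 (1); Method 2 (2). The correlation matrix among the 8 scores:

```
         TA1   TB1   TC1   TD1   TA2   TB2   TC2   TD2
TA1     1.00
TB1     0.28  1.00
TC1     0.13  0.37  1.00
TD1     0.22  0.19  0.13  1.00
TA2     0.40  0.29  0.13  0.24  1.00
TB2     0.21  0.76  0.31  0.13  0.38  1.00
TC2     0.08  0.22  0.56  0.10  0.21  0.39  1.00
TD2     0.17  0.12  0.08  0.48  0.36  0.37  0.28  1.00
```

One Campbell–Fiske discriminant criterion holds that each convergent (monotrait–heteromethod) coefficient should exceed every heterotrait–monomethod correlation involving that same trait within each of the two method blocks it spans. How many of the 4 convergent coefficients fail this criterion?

0

Convergent coefficients and their comparison sets:
TA (methods 1·2): 0.40 vs {0.28, 0.38, 0.13, 0.21, 0.22, 0.36} → pass.
TB (methods 1·2): 0.76 vs {0.28, 0.38, 0.37, 0.39, 0.19, 0.37} → pass.
TC (methods 1·2): 0.56 vs {0.13, 0.21, 0.37, 0.39, 0.13, 0.28} → pass.
TD (methods 1·2): 0.48 vs {0.22, 0.36, 0.19, 0.37, 0.13, 0.28} → pass.
0 of 4 fail.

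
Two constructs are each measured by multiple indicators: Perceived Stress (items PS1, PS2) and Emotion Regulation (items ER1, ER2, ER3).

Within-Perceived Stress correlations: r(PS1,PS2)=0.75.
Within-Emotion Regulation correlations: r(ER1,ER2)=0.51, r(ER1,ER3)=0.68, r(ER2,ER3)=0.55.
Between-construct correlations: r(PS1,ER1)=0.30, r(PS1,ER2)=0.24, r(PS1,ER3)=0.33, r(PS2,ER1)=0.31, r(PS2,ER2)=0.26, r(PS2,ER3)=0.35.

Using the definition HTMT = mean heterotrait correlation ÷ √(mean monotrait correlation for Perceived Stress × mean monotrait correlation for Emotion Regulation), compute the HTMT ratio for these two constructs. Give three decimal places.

Between-construct mean = 1.79/6 = 0.2983.
Mean within-PS = 0.75/1 = 0.7500; mean within-ER = 1.74/3 = 0.5800.
Geometric mean = √(0.7500 × 0.5800) = 0.6595.
HTMT = 0.2983 / 0.6595 = 0.452.

0.452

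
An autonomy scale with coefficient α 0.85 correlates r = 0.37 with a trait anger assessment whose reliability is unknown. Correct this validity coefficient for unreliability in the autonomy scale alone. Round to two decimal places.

Single correction: r_c = r_obs / √r_xx = 0.37 / √0.85 = 0.37 / 0.9220 ≈ 0.40.

0.40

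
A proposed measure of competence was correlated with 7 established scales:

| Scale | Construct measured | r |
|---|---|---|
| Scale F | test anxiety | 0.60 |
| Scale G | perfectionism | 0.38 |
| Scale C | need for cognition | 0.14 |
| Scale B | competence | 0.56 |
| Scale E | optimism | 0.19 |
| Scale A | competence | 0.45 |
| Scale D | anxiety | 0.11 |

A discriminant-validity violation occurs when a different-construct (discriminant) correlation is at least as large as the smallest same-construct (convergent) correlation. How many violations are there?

1

Convergent (same construct = competence): Scale B, Scale A.
Smallest convergent = 0.45. Discriminant values: 0.60, 0.38, 0.14, 0.19, 0.11; count ≥ 0.45 → 1.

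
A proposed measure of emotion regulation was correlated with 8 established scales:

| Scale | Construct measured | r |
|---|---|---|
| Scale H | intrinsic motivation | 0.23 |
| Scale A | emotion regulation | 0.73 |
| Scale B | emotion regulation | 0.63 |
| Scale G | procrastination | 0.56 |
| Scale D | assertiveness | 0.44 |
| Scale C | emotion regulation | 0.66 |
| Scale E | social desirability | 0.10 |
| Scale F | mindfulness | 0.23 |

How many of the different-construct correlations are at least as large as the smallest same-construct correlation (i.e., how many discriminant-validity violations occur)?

Convergent (same construct = emotion regulation): Scale A, Scale B, Scale C.
Smallest convergent = 0.63. Discriminant values: 0.23, 0.56, 0.44, 0.10, 0.23; count ≥ 0.63 → 0.

0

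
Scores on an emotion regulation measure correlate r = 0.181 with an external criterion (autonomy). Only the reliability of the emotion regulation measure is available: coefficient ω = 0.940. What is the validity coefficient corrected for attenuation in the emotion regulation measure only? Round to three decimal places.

0.187

Single correction: r_c = r_obs / √r_xx = 0.181 / √0.940 = 0.181 / 0.9695 ≈ 0.187.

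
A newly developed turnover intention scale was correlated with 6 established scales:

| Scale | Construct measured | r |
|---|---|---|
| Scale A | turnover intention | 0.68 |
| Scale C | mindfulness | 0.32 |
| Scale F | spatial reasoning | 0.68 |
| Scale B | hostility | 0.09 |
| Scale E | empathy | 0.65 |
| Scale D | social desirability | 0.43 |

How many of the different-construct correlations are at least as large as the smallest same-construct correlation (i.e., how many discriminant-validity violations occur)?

Convergent (same construct = turnover intention): Scale A.
Smallest convergent = 0.68. Discriminant values: 0.32, 0.68, 0.09, 0.65, 0.43; count ≥ 0.68 → 1.

1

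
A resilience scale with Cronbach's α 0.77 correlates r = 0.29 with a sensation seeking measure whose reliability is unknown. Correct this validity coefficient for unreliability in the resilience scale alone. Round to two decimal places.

Single correction: r_c = r_obs / √r_xx = 0.29 / √0.77 = 0.29 / 0.8775 ≈ 0.33.

0.33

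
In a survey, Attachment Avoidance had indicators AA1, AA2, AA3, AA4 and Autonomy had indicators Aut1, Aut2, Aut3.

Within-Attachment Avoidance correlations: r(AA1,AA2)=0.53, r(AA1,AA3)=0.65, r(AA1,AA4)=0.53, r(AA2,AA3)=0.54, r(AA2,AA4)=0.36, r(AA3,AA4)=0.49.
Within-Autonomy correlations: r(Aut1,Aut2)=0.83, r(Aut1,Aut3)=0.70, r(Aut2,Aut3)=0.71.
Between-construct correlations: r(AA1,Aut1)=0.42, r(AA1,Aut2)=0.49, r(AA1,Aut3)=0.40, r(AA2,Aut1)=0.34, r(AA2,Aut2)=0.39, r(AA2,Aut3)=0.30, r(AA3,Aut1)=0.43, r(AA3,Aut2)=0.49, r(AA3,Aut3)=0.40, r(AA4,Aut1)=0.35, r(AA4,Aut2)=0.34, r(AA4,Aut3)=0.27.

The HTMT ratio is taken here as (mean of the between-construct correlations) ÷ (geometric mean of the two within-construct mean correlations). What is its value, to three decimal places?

Mean heterotrait r = 4.62/12 = 0.3850.
Mean within-AA = 3.10/6 = 0.5167; mean within-Aut = 2.24/3 = 0.7467.
Geometric mean = √(0.5167 × 0.7467) = 0.6211.
HTMT = 0.3850 / 0.6211 = 0.620.

0.620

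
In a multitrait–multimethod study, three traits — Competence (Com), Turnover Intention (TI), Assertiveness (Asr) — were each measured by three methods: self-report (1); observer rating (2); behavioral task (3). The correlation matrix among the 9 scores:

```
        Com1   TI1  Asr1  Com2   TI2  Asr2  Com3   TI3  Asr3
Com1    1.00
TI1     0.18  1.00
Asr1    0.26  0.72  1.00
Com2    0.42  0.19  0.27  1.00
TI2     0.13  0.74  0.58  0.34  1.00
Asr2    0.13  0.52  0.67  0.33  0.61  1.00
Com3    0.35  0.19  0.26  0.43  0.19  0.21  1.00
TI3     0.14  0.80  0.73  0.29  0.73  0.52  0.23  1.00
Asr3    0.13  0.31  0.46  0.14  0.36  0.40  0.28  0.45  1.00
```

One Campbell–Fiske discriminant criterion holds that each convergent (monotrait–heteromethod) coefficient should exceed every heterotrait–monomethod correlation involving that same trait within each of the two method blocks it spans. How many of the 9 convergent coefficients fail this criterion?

Each convergent coefficient versus the relevant comparison correlations:
Com (methods 1·2): 0.42 vs {0.18, 0.34, 0.26, 0.33} → pass.
Com (methods 1·3): 0.35 vs {0.18, 0.23, 0.26, 0.28} → pass.
Com (methods 2·3): 0.43 vs {0.34, 0.23, 0.33, 0.28} → pass.
TI (methods 1·2): 0.74 vs {0.18, 0.34, 0.72, 0.61} → pass.
TI (methods 1·3): 0.80 vs {0.18, 0.23, 0.72, 0.45} → pass.
TI (methods 2·3): 0.73 vs {0.34, 0.23, 0.61, 0.45} → pass.
Asr (methods 1·2): 0.67 vs {0.26, 0.33, 0.72, 0.61} → fail.
Asr (methods 1·3): 0.46 vs {0.26, 0.28, 0.72, 0.45} → fail.
Asr (methods 2·3): 0.40 vs {0.33, 0.28, 0.61, 0.45} → fail.
3 of 9 fail.

3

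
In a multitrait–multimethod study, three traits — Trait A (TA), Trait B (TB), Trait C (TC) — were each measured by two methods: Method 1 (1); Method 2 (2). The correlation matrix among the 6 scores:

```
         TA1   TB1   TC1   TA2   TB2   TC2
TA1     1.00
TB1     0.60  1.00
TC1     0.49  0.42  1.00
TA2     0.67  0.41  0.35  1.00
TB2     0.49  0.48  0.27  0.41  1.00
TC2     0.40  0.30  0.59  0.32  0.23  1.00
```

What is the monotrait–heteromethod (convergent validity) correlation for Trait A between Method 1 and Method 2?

0.67

Same trait (TA), different methods: r(TA1, TA2) = 0.67.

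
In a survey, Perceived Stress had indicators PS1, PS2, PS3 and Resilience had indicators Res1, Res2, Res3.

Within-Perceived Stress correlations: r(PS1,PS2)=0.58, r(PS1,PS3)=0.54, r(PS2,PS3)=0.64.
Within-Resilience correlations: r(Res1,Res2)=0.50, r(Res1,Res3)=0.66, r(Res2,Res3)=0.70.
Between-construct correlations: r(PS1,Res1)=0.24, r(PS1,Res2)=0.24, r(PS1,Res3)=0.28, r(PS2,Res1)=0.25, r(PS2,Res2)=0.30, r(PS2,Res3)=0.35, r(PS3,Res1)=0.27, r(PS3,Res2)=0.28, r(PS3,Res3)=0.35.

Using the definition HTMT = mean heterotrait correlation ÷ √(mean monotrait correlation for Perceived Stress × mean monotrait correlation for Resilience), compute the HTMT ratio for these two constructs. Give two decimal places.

Mean between = 2.56/9 = 0.2844.
Mean within-PS = 1.76/3 = 0.5867; mean within-Res = 1.86/3 = 0.6200.
Geometric mean = √(0.5867 × 0.6200) = 0.6031.
HTMT = 0.2844 / 0.6031 = 0.47.

0.47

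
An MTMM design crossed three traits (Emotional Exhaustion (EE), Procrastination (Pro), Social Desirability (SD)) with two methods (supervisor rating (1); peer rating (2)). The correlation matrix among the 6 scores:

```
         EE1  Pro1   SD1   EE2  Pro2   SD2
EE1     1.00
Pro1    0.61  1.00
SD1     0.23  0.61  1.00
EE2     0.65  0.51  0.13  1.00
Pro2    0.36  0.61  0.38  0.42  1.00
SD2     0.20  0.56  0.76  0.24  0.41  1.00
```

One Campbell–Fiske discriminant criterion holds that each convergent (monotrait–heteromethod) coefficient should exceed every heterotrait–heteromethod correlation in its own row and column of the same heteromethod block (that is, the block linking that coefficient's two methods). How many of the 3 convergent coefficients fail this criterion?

0

Checking each validity diagonal entry against its comparison values:
EE (methods 1·2): 0.65 vs {0.36, 0.51, 0.20, 0.13} → pass.
Pro (methods 1·2): 0.61 vs {0.51, 0.36, 0.56, 0.38} → pass.
SD (methods 1·2): 0.76 vs {0.13, 0.20, 0.38, 0.56} → pass.
0 of 3 fail.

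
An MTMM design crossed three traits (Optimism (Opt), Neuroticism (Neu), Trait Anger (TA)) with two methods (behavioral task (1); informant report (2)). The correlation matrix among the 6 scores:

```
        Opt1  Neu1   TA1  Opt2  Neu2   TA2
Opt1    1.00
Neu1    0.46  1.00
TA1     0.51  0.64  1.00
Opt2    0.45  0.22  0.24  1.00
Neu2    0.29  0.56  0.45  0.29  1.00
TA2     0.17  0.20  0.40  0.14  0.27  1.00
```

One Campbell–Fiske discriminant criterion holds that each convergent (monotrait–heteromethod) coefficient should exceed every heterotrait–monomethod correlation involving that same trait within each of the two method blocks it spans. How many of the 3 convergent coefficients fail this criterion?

Checking each validity diagonal entry against its comparison values:
Opt (methods 1·2): 0.45 vs {0.46, 0.29, 0.51, 0.14} → fail.
Neu (methods 1·2): 0.56 vs {0.46, 0.29, 0.64, 0.27} → fail.
TA (methods 1·2): 0.40 vs {0.51, 0.14, 0.64, 0.27} → fail.
3 of 3 fail.

3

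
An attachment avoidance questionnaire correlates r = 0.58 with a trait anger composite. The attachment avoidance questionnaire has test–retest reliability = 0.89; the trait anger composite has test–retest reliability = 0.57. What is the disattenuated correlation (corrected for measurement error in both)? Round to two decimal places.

0.81

r_true = r_obs / √(r_xx · r_yy) = 0.58 / √(0.89 × 0.57) = 0.58 / √0.5073 = 0.58 / 0.7122 ≈ 0.81.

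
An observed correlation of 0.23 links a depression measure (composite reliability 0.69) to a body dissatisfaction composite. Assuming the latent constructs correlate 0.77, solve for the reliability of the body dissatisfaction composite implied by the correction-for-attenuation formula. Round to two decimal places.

r_true = r_obs / √(r_xx · r_yy) ⇒ 0.77 = 0.23 / √(0.69 · r_yy).
√(0.69 · r_yy) = 0.23 / 0.77 = 0.2987; 0.69 · r_yy = 0.0892; r_yy = 0.0892 / 0.69 ≈ 0.13.

0.13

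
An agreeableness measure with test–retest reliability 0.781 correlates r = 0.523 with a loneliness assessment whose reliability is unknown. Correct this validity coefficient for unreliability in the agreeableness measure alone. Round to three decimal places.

0.592

Single correction: r_c = r_obs / √r_xx = 0.523 / √0.781 = 0.523 / 0.8837 ≈ 0.592.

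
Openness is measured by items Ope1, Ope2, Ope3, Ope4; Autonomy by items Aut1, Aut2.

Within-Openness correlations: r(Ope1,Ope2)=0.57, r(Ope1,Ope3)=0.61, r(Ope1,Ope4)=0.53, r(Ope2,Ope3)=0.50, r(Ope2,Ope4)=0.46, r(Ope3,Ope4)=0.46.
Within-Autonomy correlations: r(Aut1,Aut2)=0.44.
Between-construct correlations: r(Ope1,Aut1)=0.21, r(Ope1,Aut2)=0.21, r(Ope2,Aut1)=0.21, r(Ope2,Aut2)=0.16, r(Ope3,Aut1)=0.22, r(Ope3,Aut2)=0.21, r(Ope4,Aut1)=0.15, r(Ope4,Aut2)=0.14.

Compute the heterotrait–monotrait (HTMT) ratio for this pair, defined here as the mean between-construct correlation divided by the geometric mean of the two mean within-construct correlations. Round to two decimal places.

Between-construct mean = 1.51/8 = 0.1888.
Mean within-Ope = 3.13/6 = 0.5217; mean within-Aut = 0.44/1 = 0.4400.
Geometric mean = √(0.5217 × 0.4400) = 0.4791.
HTMT = 0.1888 / 0.4791 = 0.39.

0.39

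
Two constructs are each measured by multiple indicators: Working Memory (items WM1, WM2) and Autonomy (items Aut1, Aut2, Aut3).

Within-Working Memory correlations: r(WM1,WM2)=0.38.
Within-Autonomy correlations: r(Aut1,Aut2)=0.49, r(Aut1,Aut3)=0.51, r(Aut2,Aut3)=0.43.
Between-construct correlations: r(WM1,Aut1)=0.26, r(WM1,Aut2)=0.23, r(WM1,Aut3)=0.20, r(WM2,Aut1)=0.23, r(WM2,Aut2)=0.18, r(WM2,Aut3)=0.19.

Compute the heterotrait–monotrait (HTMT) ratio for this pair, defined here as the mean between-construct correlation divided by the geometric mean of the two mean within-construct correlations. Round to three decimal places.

Mean heterotrait r = 1.29/6 = 0.2150.
Mean within-WM = 0.38/1 = 0.3800; mean within-Aut = 1.43/3 = 0.4767.
Geometric mean = √(0.3800 × 0.4767) = 0.4256.
HTMT = 0.2150 / 0.4256 = 0.505.

0.505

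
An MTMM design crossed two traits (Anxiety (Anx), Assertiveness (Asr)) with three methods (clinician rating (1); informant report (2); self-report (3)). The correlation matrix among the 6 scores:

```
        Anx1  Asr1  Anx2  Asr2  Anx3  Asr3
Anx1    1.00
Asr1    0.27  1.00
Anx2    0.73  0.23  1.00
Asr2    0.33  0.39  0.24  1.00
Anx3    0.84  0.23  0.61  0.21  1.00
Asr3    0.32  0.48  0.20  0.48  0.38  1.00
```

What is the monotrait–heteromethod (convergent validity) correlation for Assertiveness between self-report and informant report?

0.48

Same trait (Asr), different methods: r(Asr3, Asr2) = 0.48.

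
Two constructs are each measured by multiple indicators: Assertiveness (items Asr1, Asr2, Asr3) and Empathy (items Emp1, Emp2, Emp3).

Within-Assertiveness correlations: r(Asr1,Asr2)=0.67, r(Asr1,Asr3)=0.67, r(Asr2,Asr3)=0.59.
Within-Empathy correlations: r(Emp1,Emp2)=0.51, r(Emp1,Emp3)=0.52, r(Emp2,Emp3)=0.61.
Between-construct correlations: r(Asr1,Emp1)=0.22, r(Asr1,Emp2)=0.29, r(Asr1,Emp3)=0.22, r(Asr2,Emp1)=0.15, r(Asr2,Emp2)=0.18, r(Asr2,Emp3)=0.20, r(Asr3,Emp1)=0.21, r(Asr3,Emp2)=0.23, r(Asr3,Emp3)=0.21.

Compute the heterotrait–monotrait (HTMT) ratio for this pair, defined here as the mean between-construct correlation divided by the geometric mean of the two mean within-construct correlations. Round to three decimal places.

0.358

Mean between = 1.91/9 = 0.2122.
Mean within-Asr = 1.93/3 = 0.6433; mean within-Emp = 1.64/3 = 0.5467.
Geometric mean = √(0.6433 × 0.5467) = 0.5930.
HTMT = 0.2122 / 0.5930 = 0.358.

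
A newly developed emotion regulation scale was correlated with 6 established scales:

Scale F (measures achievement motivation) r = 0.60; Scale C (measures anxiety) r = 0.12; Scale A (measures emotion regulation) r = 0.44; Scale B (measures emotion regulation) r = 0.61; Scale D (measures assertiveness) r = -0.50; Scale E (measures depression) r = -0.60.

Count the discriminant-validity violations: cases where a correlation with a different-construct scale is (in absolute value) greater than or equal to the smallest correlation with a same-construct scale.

Convergent (same construct = emotion regulation): Scale A, Scale B.
Smallest convergent = 0.44. Discriminant |r|: 0.60, 0.12, 0.50, 0.60; count ≥ 0.44 → 3.

3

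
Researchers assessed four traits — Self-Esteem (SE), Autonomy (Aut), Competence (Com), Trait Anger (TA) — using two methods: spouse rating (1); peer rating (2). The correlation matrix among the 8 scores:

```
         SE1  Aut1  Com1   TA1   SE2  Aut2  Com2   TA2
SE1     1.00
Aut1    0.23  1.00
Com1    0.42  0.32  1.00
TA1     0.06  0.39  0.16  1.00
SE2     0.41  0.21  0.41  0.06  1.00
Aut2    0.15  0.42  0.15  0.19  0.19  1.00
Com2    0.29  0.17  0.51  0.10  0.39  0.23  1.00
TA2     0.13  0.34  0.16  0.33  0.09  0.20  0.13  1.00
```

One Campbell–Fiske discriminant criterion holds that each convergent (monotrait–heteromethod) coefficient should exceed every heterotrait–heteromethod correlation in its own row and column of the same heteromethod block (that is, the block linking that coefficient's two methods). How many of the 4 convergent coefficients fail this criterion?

Each convergent coefficient versus the relevant comparison correlations:
SE (methods 1·2): 0.41 vs {0.15, 0.21, 0.29, 0.41, 0.13, 0.06} → fail.
Aut (methods 1·2): 0.42 vs {0.21, 0.15, 0.17, 0.15, 0.34, 0.19} → pass.
Com (methods 1·2): 0.51 vs {0.41, 0.29, 0.15, 0.17, 0.16, 0.10} → pass.
TA (methods 1·2): 0.33 vs {0.06, 0.13, 0.19, 0.34, 0.10, 0.16} → fail.
2 of 4 fail.

2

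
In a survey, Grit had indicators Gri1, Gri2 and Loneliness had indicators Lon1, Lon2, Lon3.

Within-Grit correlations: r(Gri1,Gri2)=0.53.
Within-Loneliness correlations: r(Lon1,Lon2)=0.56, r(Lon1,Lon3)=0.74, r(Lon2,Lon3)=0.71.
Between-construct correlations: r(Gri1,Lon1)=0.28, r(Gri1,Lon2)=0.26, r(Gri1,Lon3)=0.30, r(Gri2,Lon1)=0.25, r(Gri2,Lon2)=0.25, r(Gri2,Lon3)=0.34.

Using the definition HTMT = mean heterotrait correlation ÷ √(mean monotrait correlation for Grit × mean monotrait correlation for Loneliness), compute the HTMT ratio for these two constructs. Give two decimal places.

Between-construct mean = 1.68/6 = 0.2800.
Mean within-Gri = 0.53/1 = 0.5300; mean within-Lon = 2.01/3 = 0.6700.
Geometric mean = √(0.5300 × 0.6700) = 0.5959.
HTMT = 0.2800 / 0.5959 = 0.47.

0.47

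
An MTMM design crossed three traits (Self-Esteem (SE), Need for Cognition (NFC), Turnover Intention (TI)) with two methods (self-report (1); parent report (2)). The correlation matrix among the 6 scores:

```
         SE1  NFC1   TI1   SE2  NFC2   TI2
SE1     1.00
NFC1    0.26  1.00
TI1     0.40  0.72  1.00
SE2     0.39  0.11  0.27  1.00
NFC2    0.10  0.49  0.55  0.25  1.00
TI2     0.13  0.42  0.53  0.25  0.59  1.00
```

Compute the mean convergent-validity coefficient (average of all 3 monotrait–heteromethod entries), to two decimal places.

0.47

Convergent values: 0.39, 0.49, 0.53; mean = 1.41/3 = 0.47.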